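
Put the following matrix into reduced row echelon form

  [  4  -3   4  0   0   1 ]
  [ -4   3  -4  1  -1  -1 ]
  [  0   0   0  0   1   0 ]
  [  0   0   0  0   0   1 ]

[[1, -3/4, 1, 0, 0, 0], [0, 0, 0, 1, 0, 0], [0, 0, 0, 0, 1, 0], [0, 0, 0, 0, 0, 1]]

R1 ← 1/4·R1
  [  1  -3/4   1  0   0  1/4 ]
  [ -4     3  -4  1  -1   -1 ]
  [  0     0   0  0   1    0 ]
  [  0     0   0  0   0    1 ]
R2 ← R2 + 4·R1
  [ 1  -3/4  1  0   0  1/4 ]
  [ 0     0  0  1  -1    0 ]
  [ 0     0  0  0   1    0 ]
  [ 0     0  0  0   0    1 ]
R1 ← R1 − 1/4·R4
  [ 1  -3/4  1  0   0  0 ]
  [ 0     0  0  1  -1  0 ]
  [ 0     0  0  0   1  0 ]
  [ 0     0  0  0   0  1 ]
R2 ← R2 + R3
  [ 1  -3/4  1  0  0  0 ]
  [ 0     0  0  1  0  0 ]
  [ 0     0  0  0  1  0 ]
  [ 0     0  0  0  0  1 ]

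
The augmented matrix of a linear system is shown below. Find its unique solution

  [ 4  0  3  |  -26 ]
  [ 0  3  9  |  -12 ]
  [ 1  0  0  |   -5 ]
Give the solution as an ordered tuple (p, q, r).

(-5, 2, -2)

R1 → 1/4·R1
  [ 1  0  3/4  |  -13/2 ]
  [ 0  3    9  |    -12 ]
  [ 1  0    0  |     -5 ]
R3 → R3 − R1
  [ 1  0   3/4  |  -13/2 ]
  [ 0  3     9  |    -12 ]
  [ 0  0  -3/4  |    3/2 ]
R2 → 1/3·R2
  [ 1  0   3/4  |  -13/2 ]
  [ 0  1     3  |     -4 ]
  [ 0  0  -3/4  |    3/2 ]
R3 → -4/3·R3
  [ 1  0  3/4  |  -13/2 ]
  [ 0  1    3  |     -4 ]
  [ 0  0    1  |     -2 ]
R2 → R2 − 3·R3
  [ 1  0  3/4  |  -13/2 ]
  [ 0  1    0  |      2 ]
  [ 0  0    1  |     -2 ]
R1 → R1 − 3/4·R3
  [ 1  0  0  |  -5 ]
  [ 0  1  0  |   2 ]
  [ 0  0  1  |  -2 ]
Reading off the last column: p = -5, q = 2, r = -2.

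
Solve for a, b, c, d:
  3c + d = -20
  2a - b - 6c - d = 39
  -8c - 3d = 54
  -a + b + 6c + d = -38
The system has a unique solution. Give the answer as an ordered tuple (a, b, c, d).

Form the augmented matrix and row-reduce:
  [  0   0   3   1  |  -20 ]
  [  2  -1  -6  -1  |   39 ]
  [  0   0  -8  -3  |   54 ]
  [ -1   1   6   1  |  -38 ]
ρ1 <-> ρ2
  [  2  -1  -6  -1  |   39 ]
  [  0   0   3   1  |  -20 ]
  [  0   0  -8  -3  |   54 ]
  [ -1   1   6   1  |  -38 ]
ρ1 → 1/2·ρ1
  [  1  -1/2  -3  -1/2  |  39/2 ]
  [  0     0   3     1  |   -20 ]
  [  0     0  -8    -3  |    54 ]
  [ -1     1   6     1  |   -38 ]
ρ4 → ρ4 + ρ1
  [ 1  -1/2  -3  -1/2  |   39/2 ]
  [ 0     0   3     1  |    -20 ]
  [ 0     0  -8    -3  |     54 ]
  [ 0   1/2   3   1/2  |  -37/2 ]
ρ2 <-> ρ4
  [ 1  -1/2  -3  -1/2  |   39/2 ]
  [ 0   1/2   3   1/2  |  -37/2 ]
  [ 0     0  -8    -3  |     54 ]
  [ 0     0   3     1  |    -20 ]
ρ2 → 2·ρ2
  [ 1  -1/2  -3  -1/2  |  39/2 ]
  [ 0     1   6     1  |   -37 ]
  [ 0     0  -8    -3  |    54 ]
  [ 0     0   3     1  |   -20 ]
ρ3 → -1/8·ρ3
  [ 1  -1/2  -3  -1/2  |   39/2 ]
  [ 0     1   6     1  |    -37 ]
  [ 0     0   1   3/8  |  -27/4 ]
  [ 0     0   3     1  |    -20 ]
ρ4 → ρ4 − 3·ρ3
  [ 1  -1/2  -3  -1/2  |   39/2 ]
  [ 0     1   6     1  |    -37 ]
  [ 0     0   1   3/8  |  -27/4 ]
  [ 0     0   0  -1/8  |    1/4 ]
ρ4 → -8·ρ4
  [ 1  -1/2  -3  -1/2  |   39/2 ]
  [ 0     1   6     1  |    -37 ]
  [ 0     0   1   3/8  |  -27/4 ]
  [ 0     0   0     1  |     -2 ]
ρ3 → ρ3 − 3/8·ρ4
  [ 1  -1/2  -3  -1/2  |  39/2 ]
  [ 0     1   6     1  |   -37 ]
  [ 0     0   1     0  |    -6 ]
  [ 0     0   0     1  |    -2 ]
ρ2 → ρ2 − ρ4
  [ 1  -1/2  -3  -1/2  |  39/2 ]
  [ 0     1   6     0  |   -35 ]
  [ 0     0   1     0  |    -6 ]
  [ 0     0   0     1  |    -2 ]
ρ1 → ρ1 + 1/2·ρ4
  [ 1  -1/2  -3  0  |  37/2 ]
  [ 0     1   6  0  |   -35 ]
  [ 0     0   1  0  |    -6 ]
  [ 0     0   0  1  |    -2 ]
ρ2 → ρ2 − 6·ρ3
  [ 1  -1/2  -3  0  |  37/2 ]
  [ 0     1   0  0  |     1 ]
  [ 0     0   1  0  |    -6 ]
  [ 0     0   0  1  |    -2 ]
ρ1 → ρ1 + 3·ρ3
  [ 1  -1/2  0  0  |  1/2 ]
  [ 0     1  0  0  |    1 ]
  [ 0     0  1  0  |   -6 ]
  [ 0     0  0  1  |   -2 ]
ρ1 → ρ1 + 1/2·ρ2
  [ 1  0  0  0  |   1 ]
  [ 0  1  0  0  |   1 ]
  [ 0  0  1  0  |  -6 ]
  [ 0  0  0  1  |  -2 ]
Reading off the last column: a = 1, b = 1, c = -6, d = -2.

(1, 1, -6, -2)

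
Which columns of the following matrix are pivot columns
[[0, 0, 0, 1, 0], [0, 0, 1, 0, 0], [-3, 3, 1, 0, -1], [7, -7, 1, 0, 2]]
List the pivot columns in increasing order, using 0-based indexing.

0, 2, 3, 4

r1 ↔ r3
  [ -3   3  1  0  -1 ]
  [  0   0  1  0   0 ]
  [  0   0  0  1   0 ]
  [  7  -7  1  0   2 ]
r1 := -1/3·r1
  [ 1  -1  -1/3  0  1/3 ]
  [ 0   0     1  0    0 ]
  [ 0   0     0  1    0 ]
  [ 7  -7     1  0    2 ]
r4 := r4 − 7·r1
  [ 1  -1  -1/3  0   1/3 ]
  [ 0   0     1  0     0 ]
  [ 0   0     0  1     0 ]
  [ 0   0  10/3  0  -1/3 ]
r4 := r4 − 10/3·r2
  [ 1  -1  -1/3  0   1/3 ]
  [ 0   0     1  0     0 ]
  [ 0   0     0  1     0 ]
  [ 0   0     0  0  -1/3 ]
r4 := -3·r4
  [ 1  -1  -1/3  0  1/3 ]
  [ 0   0     1  0    0 ]
  [ 0   0     0  1    0 ]
  [ 0   0     0  0    1 ]
r1 := r1 − 1/3·r4
  [ 1  -1  -1/3  0  0 ]
  [ 0   0     1  0  0 ]
  [ 0   0     0  1  0 ]
  [ 0   0     0  0  1 ]
r1 := r1 + 1/3·r2
  [ 1  -1  0  0  0 ]
  [ 0   0  1  0  0 ]
  [ 0   0  0  1  0 ]
  [ 0   0  0  0  1 ]
Pivot columns are the columns containing a leading 1.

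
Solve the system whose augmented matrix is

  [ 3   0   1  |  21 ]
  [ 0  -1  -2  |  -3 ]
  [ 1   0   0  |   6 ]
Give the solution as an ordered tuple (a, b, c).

r1 := 1/3·r1
  [ 1   0  1/3  |   7 ]
  [ 0  -1   -2  |  -3 ]
  [ 1   0    0  |   6 ]
r3 := r3 − r1
  [ 1   0   1/3  |   7 ]
  [ 0  -1    -2  |  -3 ]
  [ 0   0  -1/3  |  -1 ]
r2 := -1·r2
  [ 1  0   1/3  |   7 ]
  [ 0  1     2  |   3 ]
  [ 0  0  -1/3  |  -1 ]
r3 := -3·r3
  [ 1  0  1/3  |  7 ]
  [ 0  1    2  |  3 ]
  [ 0  0    1  |  3 ]
r2 := r2 − 2·r3
  [ 1  0  1/3  |   7 ]
  [ 0  1    0  |  -3 ]
  [ 0  0    1  |   3 ]
r1 := r1 − 1/3·r3
  [ 1  0  0  |   6 ]
  [ 0  1  0  |  -3 ]
  [ 0  0  1  |   3 ]
Reading off the last column: a = 6, b = -3, c = 3.

(6, -3, 3)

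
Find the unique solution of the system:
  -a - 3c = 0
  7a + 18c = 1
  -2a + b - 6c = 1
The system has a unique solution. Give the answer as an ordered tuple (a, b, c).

Form the augmented matrix and row-reduce:
  [ -1  0  -3  |  0 ]
  [  7  0  18  |  1 ]
  [ -2  1  -6  |  1 ]
R1 := -1·R1
  [  1  0   3  |  0 ]
  [  7  0  18  |  1 ]
  [ -2  1  -6  |  1 ]
R2 := R2 − 7·R1
  [  1  0   3  |  0 ]
  [  0  0  -3  |  1 ]
  [ -2  1  -6  |  1 ]
R3 := R3 + 2·R1
  [ 1  0   3  |  0 ]
  [ 0  0  -3  |  1 ]
  [ 0  1   0  |  1 ]
R2 <-> R3
  [ 1  0   3  |  0 ]
  [ 0  1   0  |  1 ]
  [ 0  0  -3  |  1 ]
R3 := -1/3·R3
  [ 1  0  3  |     0 ]
  [ 0  1  0  |     1 ]
  [ 0  0  1  |  -1/3 ]
R1 := R1 − 3·R3
  [ 1  0  0  |     1 ]
  [ 0  1  0  |     1 ]
  [ 0  0  1  |  -1/3 ]
Reading off the last column: a = 1, b = 1, c = -1/3.

(1, 1, -1/3)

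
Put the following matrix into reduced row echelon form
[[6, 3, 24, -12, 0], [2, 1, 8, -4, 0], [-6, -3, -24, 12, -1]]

[[1, 1/2, 4, -2, 0], [0, 0, 0, 0, 1], [0, 0, 0, 0, 0]]

Multiply R1 by 1/6.
Subtract 2 times R1 from R2.
Add 6 times R1 to R3.
Swap R2 and R3.
Multiply R2 by -1.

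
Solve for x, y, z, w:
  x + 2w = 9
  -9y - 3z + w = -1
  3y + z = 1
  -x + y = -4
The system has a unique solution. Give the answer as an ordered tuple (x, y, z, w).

(5, 1, -2, 2)

Form the augmented matrix and row-reduce:
  [  1   0   0  2  |   9 ]
  [  0  -9  -3  1  |  -1 ]
  [  0   3   1  0  |   1 ]
  [ -1   1   0  0  |  -4 ]
r4 ← r4 + r1
  [ 1   0   0  2  |   9 ]
  [ 0  -9  -3  1  |  -1 ]
  [ 0   3   1  0  |   1 ]
  [ 0   1   0  2  |   5 ]
r2 ← -1/9·r2
  [ 1  0    0     2  |    9 ]
  [ 0  1  1/3  -1/9  |  1/9 ]
  [ 0  3    1     0  |    1 ]
  [ 0  1    0     2  |    5 ]
r3 ← r3 − 3·r2
  [ 1  0    0     2  |    9 ]
  [ 0  1  1/3  -1/9  |  1/9 ]
  [ 0  0    0   1/3  |  2/3 ]
  [ 0  1    0     2  |    5 ]
r4 ← r4 − r2
  [ 1  0     0     2  |     9 ]
  [ 0  1   1/3  -1/9  |   1/9 ]
  [ 0  0     0   1/3  |   2/3 ]
  [ 0  0  -1/3  19/9  |  44/9 ]
r3 <=> r4
  [ 1  0     0     2  |     9 ]
  [ 0  1   1/3  -1/9  |   1/9 ]
  [ 0  0  -1/3  19/9  |  44/9 ]
  [ 0  0     0   1/3  |   2/3 ]
r3 ← -3·r3
  [ 1  0    0      2  |      9 ]
  [ 0  1  1/3   -1/9  |    1/9 ]
  [ 0  0    1  -19/3  |  -44/3 ]
  [ 0  0    0    1/3  |    2/3 ]
r4 ← 3·r4
  [ 1  0    0      2  |      9 ]
  [ 0  1  1/3   -1/9  |    1/9 ]
  [ 0  0    1  -19/3  |  -44/3 ]
  [ 0  0    0      1  |      2 ]
r3 ← r3 + 19/3·r4
  [ 1  0    0     2  |    9 ]
  [ 0  1  1/3  -1/9  |  1/9 ]
  [ 0  0    1     0  |   -2 ]
  [ 0  0    0     1  |    2 ]
r2 ← r2 + 1/9·r4
  [ 1  0    0  2  |    9 ]
  [ 0  1  1/3  0  |  1/3 ]
  [ 0  0    1  0  |   -2 ]
  [ 0  0    0  1  |    2 ]
r1 ← r1 − 2·r4
  [ 1  0    0  0  |    5 ]
  [ 0  1  1/3  0  |  1/3 ]
  [ 0  0    1  0  |   -2 ]
  [ 0  0    0  1  |    2 ]
r2 ← r2 − 1/3·r3
  [ 1  0  0  0  |   5 ]
  [ 0  1  0  0  |   1 ]
  [ 0  0  1  0  |  -2 ]
  [ 0  0  0  1  |   2 ]
Reading off the last column: x = 5, y = 1, z = -2, w = 2.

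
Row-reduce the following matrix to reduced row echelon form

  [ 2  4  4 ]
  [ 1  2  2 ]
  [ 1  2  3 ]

R1 -> 1/2·R1
  [ 1  2  2 ]
  [ 1  2  2 ]
  [ 1  2  3 ]
R2 -> R2 − R1
  [ 1  2  2 ]
  [ 0  0  0 ]
  [ 1  2  3 ]
R3 -> R3 − R1
  [ 1  2  2 ]
  [ 0  0  0 ]
  [ 0  0  1 ]
R2 <-> R3
  [ 1  2  2 ]
  [ 0  0  1 ]
  [ 0  0  0 ]
R1 -> R1 − 2·R2
  [ 1  2  0 ]
  [ 0  0  1 ]
  [ 0  0  0 ]

[[1, 2, 0], [0, 0, 1], [0, 0, 0]]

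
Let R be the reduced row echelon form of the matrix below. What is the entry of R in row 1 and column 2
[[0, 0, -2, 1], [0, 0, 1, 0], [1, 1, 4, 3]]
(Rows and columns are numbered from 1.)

1

Swap R1 and R3.
  [ 1  1   4  3 ]
  [ 0  0   1  0 ]
  [ 0  0  -2  1 ]
Add 2 times R2 to R3.
  [ 1  1  4  3 ]
  [ 0  0  1  0 ]
  [ 0  0  0  1 ]
Subtract 3 times R3 from R1.
  [ 1  1  4  0 ]
  [ 0  0  1  0 ]
  [ 0  0  0  1 ]
Subtract 4 times R2 from R1.
  [ 1  1  0  0 ]
  [ 0  0  1  0 ]
  [ 0  0  0  1 ]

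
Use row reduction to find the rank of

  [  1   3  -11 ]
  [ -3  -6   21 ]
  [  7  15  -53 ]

rank = 2

ρ2 := ρ2 + 3·ρ1
  [ 1   3  -11 ]
  [ 0   3  -12 ]
  [ 7  15  -53 ]
ρ3 := ρ3 − 7·ρ1
  [ 1   3  -11 ]
  [ 0   3  -12 ]
  [ 0  -6   24 ]
ρ2 := 1/3·ρ2
  [ 1   3  -11 ]
  [ 0   1   -4 ]
  [ 0  -6   24 ]
ρ3 := ρ3 + 6·ρ2
  [ 1  3  -11 ]
  [ 0  1   -4 ]
  [ 0  0    0 ]
ρ1 := ρ1 − 3·ρ2
  [ 1  0   1 ]
  [ 0  1  -4 ]
  [ 0  0   0 ]
The reduced form has 2 nonzero rows.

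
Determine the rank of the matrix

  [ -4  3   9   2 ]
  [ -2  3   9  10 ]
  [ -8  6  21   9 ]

rank = 3

R1 := -1/4·R1
  [  1  -3/4  -9/4  -1/2 ]
  [ -2     3     9    10 ]
  [ -8     6    21     9 ]
R2 := R2 + 2·R1
  [  1  -3/4  -9/4  -1/2 ]
  [  0   3/2   9/2     9 ]
  [ -8     6    21     9 ]
R3 := R3 + 8·R1
  [ 1  -3/4  -9/4  -1/2 ]
  [ 0   3/2   9/2     9 ]
  [ 0     0     3     5 ]
R2 := 2/3·R2
  [ 1  -3/4  -9/4  -1/2 ]
  [ 0     1     3     6 ]
  [ 0     0     3     5 ]
R3 := 1/3·R3
  [ 1  -3/4  -9/4  -1/2 ]
  [ 0     1     3     6 ]
  [ 0     0     1   5/3 ]
R2 := R2 − 3·R3
  [ 1  -3/4  -9/4  -1/2 ]
  [ 0     1     0     1 ]
  [ 0     0     1   5/3 ]
R1 := R1 + 9/4·R3
  [ 1  -3/4  0  13/4 ]
  [ 0     1  0     1 ]
  [ 0     0  1   5/3 ]
R1 := R1 + 3/4·R2
  [ 1  0  0    4 ]
  [ 0  1  0    1 ]
  [ 0  0  1  5/3 ]
The reduced form has 3 nonzero rows.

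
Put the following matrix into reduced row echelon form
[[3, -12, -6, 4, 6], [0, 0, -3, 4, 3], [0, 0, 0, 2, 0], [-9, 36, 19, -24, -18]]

[[1, -4, 0, 0, 0], [0, 0, 1, 0, 0], [0, 0, 0, 1, 0], [0, 0, 0, 0, 1]]

R1 := 1/3·R1
R4 := R4 + 9·R1
R2 := -1/3·R2
R4 := R4 − R2
R3 := 1/2·R3
R4 := R4 + 32/3·R3
R2 := R2 + R4
R1 := R1 − 2·R4
R2 := R2 + 4/3·R3
R1 := R1 − 4/3·R3
R1 := R1 + 2·R2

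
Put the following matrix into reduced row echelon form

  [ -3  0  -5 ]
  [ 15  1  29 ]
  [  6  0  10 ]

[[1, 0, 5/3], [0, 1, 4], [0, 0, 0]]

R1 -> -1/3·R1
  [  1  0  5/3 ]
  [ 15  1   29 ]
  [  6  0   10 ]
R2 -> R2 − 15·R1
  [ 1  0  5/3 ]
  [ 0  1    4 ]
  [ 6  0   10 ]
R3 -> R3 − 6·R1
  [ 1  0  5/3 ]
  [ 0  1    4 ]
  [ 0  0    0 ]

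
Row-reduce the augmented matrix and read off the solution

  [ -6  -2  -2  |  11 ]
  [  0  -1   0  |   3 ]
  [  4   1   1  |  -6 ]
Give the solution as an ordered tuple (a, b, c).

(-1/2, -3, -1)

R1 → -1/6·R1
  [ 1  1/3  1/3  |  -11/6 ]
  [ 0   -1    0  |      3 ]
  [ 4    1    1  |     -6 ]
R3 → R3 − 4·R1
  [ 1   1/3   1/3  |  -11/6 ]
  [ 0    -1     0  |      3 ]
  [ 0  -1/3  -1/3  |    4/3 ]
R2 → -1·R2
  [ 1   1/3   1/3  |  -11/6 ]
  [ 0     1     0  |     -3 ]
  [ 0  -1/3  -1/3  |    4/3 ]
R3 → R3 + 1/3·R2
  [ 1  1/3   1/3  |  -11/6 ]
  [ 0    1     0  |     -3 ]
  [ 0    0  -1/3  |    1/3 ]
R3 → -3·R3
  [ 1  1/3  1/3  |  -11/6 ]
  [ 0    1    0  |     -3 ]
  [ 0    0    1  |     -1 ]
R1 → R1 − 1/3·R3
  [ 1  1/3  0  |  -3/2 ]
  [ 0    1  0  |    -3 ]
  [ 0    0  1  |    -1 ]
R1 → R1 − 1/3·R2
  [ 1  0  0  |  -1/2 ]
  [ 0  1  0  |    -3 ]
  [ 0  0  1  |    -1 ]
Reading off the last column: a = -1/2, b = -3, c = -1.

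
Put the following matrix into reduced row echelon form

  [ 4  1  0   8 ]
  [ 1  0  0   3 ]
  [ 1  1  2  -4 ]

[[1, 0, 0, 3], [0, 1, 0, -4], [0, 0, 1, -3/2]]

ρ1 := 1/4·ρ1
  [ 1  1/4  0   2 ]
  [ 1    0  0   3 ]
  [ 1    1  2  -4 ]
ρ2 := ρ2 − ρ1
  [ 1   1/4  0   2 ]
  [ 0  -1/4  0   1 ]
  [ 1     1  2  -4 ]
ρ3 := ρ3 − ρ1
  [ 1   1/4  0   2 ]
  [ 0  -1/4  0   1 ]
  [ 0   3/4  2  -6 ]
ρ2 := -4·ρ2
  [ 1  1/4  0   2 ]
  [ 0    1  0  -4 ]
  [ 0  3/4  2  -6 ]
ρ3 := ρ3 − 3/4·ρ2
  [ 1  1/4  0   2 ]
  [ 0    1  0  -4 ]
  [ 0    0  2  -3 ]
ρ3 := 1/2·ρ3
  [ 1  1/4  0     2 ]
  [ 0    1  0    -4 ]
  [ 0    0  1  -3/2 ]
ρ1 := ρ1 − 1/4·ρ2
  [ 1  0  0     3 ]
  [ 0  1  0    -4 ]
  [ 0  0  1  -3/2 ]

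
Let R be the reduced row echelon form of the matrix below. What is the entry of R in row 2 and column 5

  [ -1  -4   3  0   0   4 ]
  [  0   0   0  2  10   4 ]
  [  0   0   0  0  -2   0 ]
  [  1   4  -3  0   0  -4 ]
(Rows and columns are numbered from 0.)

Multiply ρ1 by -1.
Subtract ρ1 from ρ4.
Multiply ρ2 by 1/2.
Multiply ρ3 by -1/2.
Subtract 5 times ρ3 from ρ2.

0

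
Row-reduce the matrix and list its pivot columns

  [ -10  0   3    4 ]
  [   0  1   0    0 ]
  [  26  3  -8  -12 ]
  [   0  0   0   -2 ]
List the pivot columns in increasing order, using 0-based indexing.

0, 1, 2, 3

R1 → -1/10·R1
R3 → R3 − 26·R1
R3 → R3 − 3·R2
R3 → -5·R3
R4 → -1/2·R4
R3 → R3 − 8·R4
R1 → R1 + 2/5·R4
R1 → R1 + 3/10·R3
Pivot columns are the columns containing a leading 1.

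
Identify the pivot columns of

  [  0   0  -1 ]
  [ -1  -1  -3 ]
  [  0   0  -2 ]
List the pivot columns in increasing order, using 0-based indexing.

0, 2

R1 <=> R2
  [ -1  -1  -3 ]
  [  0   0  -1 ]
  [  0   0  -2 ]
R1 -> -1·R1
  [ 1  1   3 ]
  [ 0  0  -1 ]
  [ 0  0  -2 ]
R2 -> -1·R2
  [ 1  1   3 ]
  [ 0  0   1 ]
  [ 0  0  -2 ]
R3 -> R3 + 2·R2
  [ 1  1  3 ]
  [ 0  0  1 ]
  [ 0  0  0 ]
R1 -> R1 − 3·R2
  [ 1  1  0 ]
  [ 0  0  1 ]
  [ 0  0  0 ]
Pivot columns are the columns containing a leading 1.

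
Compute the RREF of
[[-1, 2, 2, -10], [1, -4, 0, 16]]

[[1, 0, -4, 4], [0, 1, -1, -3]]

R1 → -1·R1
  [ 1  -2  -2  10 ]
  [ 1  -4   0  16 ]
R2 → R2 − R1
  [ 1  -2  -2  10 ]
  [ 0  -2   2   6 ]
R2 → -1/2·R2
  [ 1  -2  -2  10 ]
  [ 0   1  -1  -3 ]
R1 → R1 + 2·R2
  [ 1  0  -4   4 ]
  [ 0  1  -1  -3 ]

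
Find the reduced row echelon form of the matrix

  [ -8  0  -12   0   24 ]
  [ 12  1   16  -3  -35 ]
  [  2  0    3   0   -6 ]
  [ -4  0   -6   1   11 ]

[[1, 0, 3/2, 0, -3], [0, 1, -2, 0, -2], [0, 0, 0, 1, -1], [0, 0, 0, 0, 0]]

ρ1 := -1/8·ρ1
  [  1  0  3/2   0   -3 ]
  [ 12  1   16  -3  -35 ]
  [  2  0    3   0   -6 ]
  [ -4  0   -6   1   11 ]
ρ2 := ρ2 − 12·ρ1
  [  1  0  3/2   0  -3 ]
  [  0  1   -2  -3   1 ]
  [  2  0    3   0  -6 ]
  [ -4  0   -6   1  11 ]
ρ3 := ρ3 − 2·ρ1
  [  1  0  3/2   0  -3 ]
  [  0  1   -2  -3   1 ]
  [  0  0    0   0   0 ]
  [ -4  0   -6   1  11 ]
ρ4 := ρ4 + 4·ρ1
  [ 1  0  3/2   0  -3 ]
  [ 0  1   -2  -3   1 ]
  [ 0  0    0   0   0 ]
  [ 0  0    0   1  -1 ]
ρ3 ↔ ρ4
  [ 1  0  3/2   0  -3 ]
  [ 0  1   -2  -3   1 ]
  [ 0  0    0   1  -1 ]
  [ 0  0    0   0   0 ]
ρ2 := ρ2 + 3·ρ3
  [ 1  0  3/2  0  -3 ]
  [ 0  1   -2  0  -2 ]
  [ 0  0    0  1  -1 ]
  [ 0  0    0  0   0 ]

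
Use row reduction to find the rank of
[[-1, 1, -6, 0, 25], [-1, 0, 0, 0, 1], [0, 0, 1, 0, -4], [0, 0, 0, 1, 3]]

rank = 4

R1 ← -1·R1
  [  1  -1  6  0  -25 ]
  [ -1   0  0  0    1 ]
  [  0   0  1  0   -4 ]
  [  0   0  0  1    3 ]
R2 ← R2 + R1
  [ 1  -1  6  0  -25 ]
  [ 0  -1  6  0  -24 ]
  [ 0   0  1  0   -4 ]
  [ 0   0  0  1    3 ]
R2 ← -1·R2
  [ 1  -1   6  0  -25 ]
  [ 0   1  -6  0   24 ]
  [ 0   0   1  0   -4 ]
  [ 0   0   0  1    3 ]
R2 ← R2 + 6·R3
  [ 1  -1  6  0  -25 ]
  [ 0   1  0  0    0 ]
  [ 0   0  1  0   -4 ]
  [ 0   0  0  1    3 ]
R1 ← R1 − 6·R3
  [ 1  -1  0  0  -1 ]
  [ 0   1  0  0   0 ]
  [ 0   0  1  0  -4 ]
  [ 0   0  0  1   3 ]
R1 ← R1 + R2
  [ 1  0  0  0  -1 ]
  [ 0  1  0  0   0 ]
  [ 0  0  1  0  -4 ]
  [ 0  0  0  1   3 ]
The reduced form has 4 nonzero rows.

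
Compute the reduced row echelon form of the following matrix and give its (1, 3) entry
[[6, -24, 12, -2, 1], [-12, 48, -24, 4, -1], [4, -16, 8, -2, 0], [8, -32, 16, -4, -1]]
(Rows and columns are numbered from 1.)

Multiply r1 by 1/6.
  [   1   -4    2  -1/3  1/6 ]
  [ -12   48  -24     4   -1 ]
  [   4  -16    8    -2    0 ]
  [   8  -32   16    -4   -1 ]
Add 12 times r1 to r2.
  [ 1   -4   2  -1/3  1/6 ]
  [ 0    0   0     0    1 ]
  [ 4  -16   8    -2    0 ]
  [ 8  -32  16    -4   -1 ]
Subtract 4 times r1 from r3.
  [ 1   -4   2  -1/3   1/6 ]
  [ 0    0   0     0     1 ]
  [ 0    0   0  -2/3  -2/3 ]
  [ 8  -32  16    -4    -1 ]
Subtract 8 times r1 from r4.
  [ 1  -4  2  -1/3   1/6 ]
  [ 0   0  0     0     1 ]
  [ 0   0  0  -2/3  -2/3 ]
  [ 0   0  0  -4/3  -7/3 ]
Swap r2 and r3.
  [ 1  -4  2  -1/3   1/6 ]
  [ 0   0  0  -2/3  -2/3 ]
  [ 0   0  0     0     1 ]
  [ 0   0  0  -4/3  -7/3 ]
Multiply r2 by -3/2.
  [ 1  -4  2  -1/3   1/6 ]
  [ 0   0  0     1     1 ]
  [ 0   0  0     0     1 ]
  [ 0   0  0  -4/3  -7/3 ]
Add 4/3 times r2 to r4.
  [ 1  -4  2  -1/3  1/6 ]
  [ 0   0  0     1    1 ]
  [ 0   0  0     0    1 ]
  [ 0   0  0     0   -1 ]
Add r3 to r4.
  [ 1  -4  2  -1/3  1/6 ]
  [ 0   0  0     1    1 ]
  [ 0   0  0     0    1 ]
  [ 0   0  0     0    0 ]
Subtract r3 from r2.
  [ 1  -4  2  -1/3  1/6 ]
  [ 0   0  0     1    0 ]
  [ 0   0  0     0    1 ]
  [ 0   0  0     0    0 ]
Subtract 1/6 times r3 from r1.
  [ 1  -4  2  -1/3  0 ]
  [ 0   0  0     1  0 ]
  [ 0   0  0     0  1 ]
  [ 0   0  0     0  0 ]
Add 1/3 times r2 to r1.
  [ 1  -4  2  0  0 ]
  [ 0   0  0  1  0 ]
  [ 0   0  0  0  1 ]
  [ 0   0  0  0  0 ]

2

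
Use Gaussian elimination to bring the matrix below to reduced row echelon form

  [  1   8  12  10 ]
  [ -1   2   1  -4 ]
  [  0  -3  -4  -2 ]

R2 ← R2 + R1
  [ 1   8  12  10 ]
  [ 0  10  13   6 ]
  [ 0  -3  -4  -2 ]
R2 ← 1/10·R2
  [ 1   8     12   10 ]
  [ 0   1  13/10  3/5 ]
  [ 0  -3     -4   -2 ]
R3 ← R3 + 3·R2
  [ 1  8     12    10 ]
  [ 0  1  13/10   3/5 ]
  [ 0  0  -1/10  -1/5 ]
R3 ← -10·R3
  [ 1  8     12   10 ]
  [ 0  1  13/10  3/5 ]
  [ 0  0      1    2 ]
R2 ← R2 − 13/10·R3
  [ 1  8  12  10 ]
  [ 0  1   0  -2 ]
  [ 0  0   1   2 ]
R1 ← R1 − 12·R3
  [ 1  8  0  -14 ]
  [ 0  1  0   -2 ]
  [ 0  0  1    2 ]
R1 ← R1 − 8·R2
  [ 1  0  0   2 ]
  [ 0  1  0  -2 ]
  [ 0  0  1   2 ]

[[1, 0, 0, 2], [0, 1, 0, -2], [0, 0, 1, 2]]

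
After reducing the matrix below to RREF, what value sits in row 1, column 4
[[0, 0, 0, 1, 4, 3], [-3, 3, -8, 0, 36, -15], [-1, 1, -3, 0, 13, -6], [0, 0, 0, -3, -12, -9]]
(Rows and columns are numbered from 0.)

-3

R1 ↔ R2
  [ -3  3  -8   0   36  -15 ]
  [  0  0   0   1    4    3 ]
  [ -1  1  -3   0   13   -6 ]
  [  0  0   0  -3  -12   -9 ]
R1 ← -1/3·R1
  [  1  -1  8/3   0  -12   5 ]
  [  0   0    0   1    4   3 ]
  [ -1   1   -3   0   13  -6 ]
  [  0   0    0  -3  -12  -9 ]
R3 ← R3 + R1
  [ 1  -1   8/3   0  -12   5 ]
  [ 0   0     0   1    4   3 ]
  [ 0   0  -1/3   0    1  -1 ]
  [ 0   0     0  -3  -12  -9 ]
R2 ↔ R3
  [ 1  -1   8/3   0  -12   5 ]
  [ 0   0  -1/3   0    1  -1 ]
  [ 0   0     0   1    4   3 ]
  [ 0   0     0  -3  -12  -9 ]
R2 ← -3·R2
  [ 1  -1  8/3   0  -12   5 ]
  [ 0   0    1   0   -3   3 ]
  [ 0   0    0   1    4   3 ]
  [ 0   0    0  -3  -12  -9 ]
R4 ← R4 + 3·R3
  [ 1  -1  8/3  0  -12  5 ]
  [ 0   0    1  0   -3  3 ]
  [ 0   0    0  1    4  3 ]
  [ 0   0    0  0    0  0 ]
R1 ← R1 − 8/3·R2
  [ 1  -1  0  0  -4  -3 ]
  [ 0   0  1  0  -3   3 ]
  [ 0   0  0  1   4   3 ]
  [ 0   0  0  0   0   0 ]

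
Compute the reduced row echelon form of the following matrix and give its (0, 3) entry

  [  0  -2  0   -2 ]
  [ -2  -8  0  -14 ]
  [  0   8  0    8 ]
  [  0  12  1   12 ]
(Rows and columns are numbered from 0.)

3

R1 ↔ R2
  [ -2  -8  0  -14 ]
  [  0  -2  0   -2 ]
  [  0   8  0    8 ]
  [  0  12  1   12 ]
R1 := -1/2·R1
  [ 1   4  0   7 ]
  [ 0  -2  0  -2 ]
  [ 0   8  0   8 ]
  [ 0  12  1  12 ]
R2 := -1/2·R2
  [ 1   4  0   7 ]
  [ 0   1  0   1 ]
  [ 0   8  0   8 ]
  [ 0  12  1  12 ]
R3 := R3 − 8·R2
  [ 1   4  0   7 ]
  [ 0   1  0   1 ]
  [ 0   0  0   0 ]
  [ 0  12  1  12 ]
R4 := R4 − 12·R2
  [ 1  4  0  7 ]
  [ 0  1  0  1 ]
  [ 0  0  0  0 ]
  [ 0  0  1  0 ]
R3 ↔ R4
  [ 1  4  0  7 ]
  [ 0  1  0  1 ]
  [ 0  0  1  0 ]
  [ 0  0  0  0 ]
R1 := R1 − 4·R2
  [ 1  0  0  3 ]
  [ 0  1  0  1 ]
  [ 0  0  1  0 ]
  [ 0  0  0  0 ]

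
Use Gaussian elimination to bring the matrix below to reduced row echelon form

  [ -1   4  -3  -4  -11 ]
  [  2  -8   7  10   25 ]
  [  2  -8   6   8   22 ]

R1 := -1·R1
  [ 1  -4  3   4  11 ]
  [ 2  -8  7  10  25 ]
  [ 2  -8  6   8  22 ]
R2 := R2 − 2·R1
  [ 1  -4  3  4  11 ]
  [ 0   0  1  2   3 ]
  [ 2  -8  6  8  22 ]
R3 := R3 − 2·R1
  [ 1  -4  3  4  11 ]
  [ 0   0  1  2   3 ]
  [ 0   0  0  0   0 ]
R1 := R1 − 3·R2
  [ 1  -4  0  -2  2 ]
  [ 0   0  1   2  3 ]
  [ 0   0  0   0  0 ]

[[1, -4, 0, -2, 2], [0, 0, 1, 2, 3], [0, 0, 0, 0, 0]]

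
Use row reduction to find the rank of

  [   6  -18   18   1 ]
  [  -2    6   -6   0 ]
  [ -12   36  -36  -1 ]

Multiply r1 by 1/6.
  [   1  -3    3  1/6 ]
  [  -2   6   -6    0 ]
  [ -12  36  -36   -1 ]
Add 2 times r1 to r2.
  [   1  -3    3  1/6 ]
  [   0   0    0  1/3 ]
  [ -12  36  -36   -1 ]
Add 12 times r1 to r3.
  [ 1  -3  3  1/6 ]
  [ 0   0  0  1/3 ]
  [ 0   0  0    1 ]
Multiply r2 by 3.
  [ 1  -3  3  1/6 ]
  [ 0   0  0    1 ]
  [ 0   0  0    1 ]
Subtract r2 from r3.
  [ 1  -3  3  1/6 ]
  [ 0   0  0    1 ]
  [ 0   0  0    0 ]
Subtract 1/6 times r2 from r1.
  [ 1  -3  3  0 ]
  [ 0   0  0  1 ]
  [ 0   0  0  0 ]
The reduced form has 2 nonzero rows.

rank = 2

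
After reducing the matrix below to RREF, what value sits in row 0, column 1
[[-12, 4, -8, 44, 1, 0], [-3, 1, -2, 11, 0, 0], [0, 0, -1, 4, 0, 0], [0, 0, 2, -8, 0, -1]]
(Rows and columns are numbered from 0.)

-1/3

Multiply ρ1 by -1/12.
  [  1  -1/3  2/3  -11/3  -1/12   0 ]
  [ -3     1   -2     11      0   0 ]
  [  0     0   -1      4      0   0 ]
  [  0     0    2     -8      0  -1 ]
Add 3 times ρ1 to ρ2.
  [ 1  -1/3  2/3  -11/3  -1/12   0 ]
  [ 0     0    0      0   -1/4   0 ]
  [ 0     0   -1      4      0   0 ]
  [ 0     0    2     -8      0  -1 ]
Swap ρ2 and ρ3.
  [ 1  -1/3  2/3  -11/3  -1/12   0 ]
  [ 0     0   -1      4      0   0 ]
  [ 0     0    0      0   -1/4   0 ]
  [ 0     0    2     -8      0  -1 ]
Multiply ρ2 by -1.
  [ 1  -1/3  2/3  -11/3  -1/12   0 ]
  [ 0     0    1     -4      0   0 ]
  [ 0     0    0      0   -1/4   0 ]
  [ 0     0    2     -8      0  -1 ]
Subtract 2 times ρ2 from ρ4.
  [ 1  -1/3  2/3  -11/3  -1/12   0 ]
  [ 0     0    1     -4      0   0 ]
  [ 0     0    0      0   -1/4   0 ]
  [ 0     0    0      0      0  -1 ]
Multiply ρ3 by -4.
  [ 1  -1/3  2/3  -11/3  -1/12   0 ]
  [ 0     0    1     -4      0   0 ]
  [ 0     0    0      0      1   0 ]
  [ 0     0    0      0      0  -1 ]
Multiply ρ4 by -1.
  [ 1  -1/3  2/3  -11/3  -1/12  0 ]
  [ 0     0    1     -4      0  0 ]
  [ 0     0    0      0      1  0 ]
  [ 0     0    0      0      0  1 ]
Add 1/12 times ρ3 to ρ1.
  [ 1  -1/3  2/3  -11/3  0  0 ]
  [ 0     0    1     -4  0  0 ]
  [ 0     0    0      0  1  0 ]
  [ 0     0    0      0  0  1 ]
Subtract 2/3 times ρ2 from ρ1.
  [ 1  -1/3  0  -1  0  0 ]
  [ 0     0  1  -4  0  0 ]
  [ 0     0  0   0  1  0 ]
  [ 0     0  0   0  0  1 ]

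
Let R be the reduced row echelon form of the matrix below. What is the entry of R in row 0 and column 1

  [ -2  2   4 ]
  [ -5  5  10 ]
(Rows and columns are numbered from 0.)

-1

R1 := -1/2·R1
  [  1  -1  -2 ]
  [ -5   5  10 ]
R2 := R2 + 5·R1
  [ 1  -1  -2 ]
  [ 0   0   0 ]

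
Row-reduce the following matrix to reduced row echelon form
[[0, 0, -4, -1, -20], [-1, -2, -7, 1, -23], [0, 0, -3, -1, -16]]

[[1, 2, 0, 0, -1], [0, 0, 1, 0, 4], [0, 0, 0, 1, 4]]

Swap R1 and R2.
  [ -1  -2  -7   1  -23 ]
  [  0   0  -4  -1  -20 ]
  [  0   0  -3  -1  -16 ]
Multiply R1 by -1.
  [ 1  2   7  -1   23 ]
  [ 0  0  -4  -1  -20 ]
  [ 0  0  -3  -1  -16 ]
Multiply R2 by -1/4.
  [ 1  2   7   -1   23 ]
  [ 0  0   1  1/4    5 ]
  [ 0  0  -3   -1  -16 ]
Add 3 times R2 to R3.
  [ 1  2  7    -1  23 ]
  [ 0  0  1   1/4   5 ]
  [ 0  0  0  -1/4  -1 ]
Multiply R3 by -4.
  [ 1  2  7   -1  23 ]
  [ 0  0  1  1/4   5 ]
  [ 0  0  0    1   4 ]
Subtract 1/4 times R3 from R2.
  [ 1  2  7  -1  23 ]
  [ 0  0  1   0   4 ]
  [ 0  0  0   1   4 ]
Add R3 to R1.
  [ 1  2  7  0  27 ]
  [ 0  0  1  0   4 ]
  [ 0  0  0  1   4 ]
Subtract 7 times R2 from R1.
  [ 1  2  0  0  -1 ]
  [ 0  0  1  0   4 ]
  [ 0  0  0  1   4 ]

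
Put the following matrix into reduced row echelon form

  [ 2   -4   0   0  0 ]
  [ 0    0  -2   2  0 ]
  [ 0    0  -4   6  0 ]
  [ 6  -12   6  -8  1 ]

[[1, -2, 0, 0, 0], [0, 0, 1, 0, 0], [0, 0, 0, 1, 0], [0, 0, 0, 0, 1]]

R1 ← 1/2·R1
  [ 1   -2   0   0  0 ]
  [ 0    0  -2   2  0 ]
  [ 0    0  -4   6  0 ]
  [ 6  -12   6  -8  1 ]
R4 ← R4 − 6·R1
  [ 1  -2   0   0  0 ]
  [ 0   0  -2   2  0 ]
  [ 0   0  -4   6  0 ]
  [ 0   0   6  -8  1 ]
R2 ← -1/2·R2
  [ 1  -2   0   0  0 ]
  [ 0   0   1  -1  0 ]
  [ 0   0  -4   6  0 ]
  [ 0   0   6  -8  1 ]
R3 ← R3 + 4·R2
  [ 1  -2  0   0  0 ]
  [ 0   0  1  -1  0 ]
  [ 0   0  0   2  0 ]
  [ 0   0  6  -8  1 ]
R4 ← R4 − 6·R2
  [ 1  -2  0   0  0 ]
  [ 0   0  1  -1  0 ]
  [ 0   0  0   2  0 ]
  [ 0   0  0  -2  1 ]
R3 ← 1/2·R3
  [ 1  -2  0   0  0 ]
  [ 0   0  1  -1  0 ]
  [ 0   0  0   1  0 ]
  [ 0   0  0  -2  1 ]
R4 ← R4 + 2·R3
  [ 1  -2  0   0  0 ]
  [ 0   0  1  -1  0 ]
  [ 0   0  0   1  0 ]
  [ 0   0  0   0  1 ]
R2 ← R2 + R3
  [ 1  -2  0  0  0 ]
  [ 0   0  1  0  0 ]
  [ 0   0  0  1  0 ]
  [ 0   0  0  0  1 ]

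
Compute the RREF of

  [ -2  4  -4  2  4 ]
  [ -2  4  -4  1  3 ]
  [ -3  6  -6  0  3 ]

[[1, -2, 2, 0, -1], [0, 0, 0, 1, 1], [0, 0, 0, 0, 0]]

Multiply R1 by -1/2.
  [  1  -2   2  -1  -2 ]
  [ -2   4  -4   1   3 ]
  [ -3   6  -6   0   3 ]
Add 2 times R1 to R2.
  [  1  -2   2  -1  -2 ]
  [  0   0   0  -1  -1 ]
  [ -3   6  -6   0   3 ]
Add 3 times R1 to R3.
  [ 1  -2  2  -1  -2 ]
  [ 0   0  0  -1  -1 ]
  [ 0   0  0  -3  -3 ]
Multiply R2 by -1.
  [ 1  -2  2  -1  -2 ]
  [ 0   0  0   1   1 ]
  [ 0   0  0  -3  -3 ]
Add 3 times R2 to R3.
  [ 1  -2  2  -1  -2 ]
  [ 0   0  0   1   1 ]
  [ 0   0  0   0   0 ]
Add R2 to R1.
  [ 1  -2  2  0  -1 ]
  [ 0   0  0  1   1 ]
  [ 0   0  0  0   0 ]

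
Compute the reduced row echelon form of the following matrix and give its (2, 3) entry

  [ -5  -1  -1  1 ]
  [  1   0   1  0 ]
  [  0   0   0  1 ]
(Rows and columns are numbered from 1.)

-4

ρ1 := -1/5·ρ1
  [ 1  1/5  1/5  -1/5 ]
  [ 1    0    1     0 ]
  [ 0    0    0     1 ]
ρ2 := ρ2 − ρ1
  [ 1   1/5  1/5  -1/5 ]
  [ 0  -1/5  4/5   1/5 ]
  [ 0     0    0     1 ]
ρ2 := -5·ρ2
  [ 1  1/5  1/5  -1/5 ]
  [ 0    1   -4    -1 ]
  [ 0    0    0     1 ]
ρ2 := ρ2 + ρ3
  [ 1  1/5  1/5  -1/5 ]
  [ 0    1   -4     0 ]
  [ 0    0    0     1 ]
ρ1 := ρ1 + 1/5·ρ3
  [ 1  1/5  1/5  0 ]
  [ 0    1   -4  0 ]
  [ 0    0    0  1 ]
ρ1 := ρ1 − 1/5·ρ2
  [ 1  0   1  0 ]
  [ 0  1  -4  0 ]
  [ 0  0   0  1 ]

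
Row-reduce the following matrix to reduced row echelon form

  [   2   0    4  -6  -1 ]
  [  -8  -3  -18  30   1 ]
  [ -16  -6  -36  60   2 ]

[[1, 0, 2, -3, -1/2], [0, 1, 2/3, -2, 1], [0, 0, 0, 0, 0]]

Multiply R1 by 1/2.
  [   1   0    2  -3  -1/2 ]
  [  -8  -3  -18  30     1 ]
  [ -16  -6  -36  60     2 ]
Add 8 times R1 to R2.
  [   1   0    2  -3  -1/2 ]
  [   0  -3   -2   6    -3 ]
  [ -16  -6  -36  60     2 ]
Add 16 times R1 to R3.
  [ 1   0   2  -3  -1/2 ]
  [ 0  -3  -2   6    -3 ]
  [ 0  -6  -4  12    -6 ]
Multiply R2 by -1/3.
  [ 1   0    2  -3  -1/2 ]
  [ 0   1  2/3  -2     1 ]
  [ 0  -6   -4  12    -6 ]
Add 6 times R2 to R3.
  [ 1  0    2  -3  -1/2 ]
  [ 0  1  2/3  -2     1 ]
  [ 0  0    0   0     0 ]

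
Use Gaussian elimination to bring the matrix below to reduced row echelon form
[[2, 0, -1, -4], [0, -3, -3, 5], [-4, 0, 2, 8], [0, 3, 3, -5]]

Multiply ρ1 by 1/2.
  [  1   0  -1/2  -2 ]
  [  0  -3    -3   5 ]
  [ -4   0     2   8 ]
  [  0   3     3  -5 ]
Add 4 times ρ1 to ρ3.
  [ 1   0  -1/2  -2 ]
  [ 0  -3    -3   5 ]
  [ 0   0     0   0 ]
  [ 0   3     3  -5 ]
Multiply ρ2 by -1/3.
  [ 1  0  -1/2    -2 ]
  [ 0  1     1  -5/3 ]
  [ 0  0     0     0 ]
  [ 0  3     3    -5 ]
Subtract 3 times ρ2 from ρ4.
  [ 1  0  -1/2    -2 ]
  [ 0  1     1  -5/3 ]
  [ 0  0     0     0 ]
  [ 0  0     0     0 ]

[[1, 0, -1/2, -2], [0, 1, 1, -5/3], [0, 0, 0, 0], [0, 0, 0, 0]]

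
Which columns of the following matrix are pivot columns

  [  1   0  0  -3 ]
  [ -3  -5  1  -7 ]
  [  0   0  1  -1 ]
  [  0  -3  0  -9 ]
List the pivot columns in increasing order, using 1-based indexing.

R2 ← R2 + 3·R1
  [ 1   0  0   -3 ]
  [ 0  -5  1  -16 ]
  [ 0   0  1   -1 ]
  [ 0  -3  0   -9 ]
R2 ← -1/5·R2
  [ 1   0     0    -3 ]
  [ 0   1  -1/5  16/5 ]
  [ 0   0     1    -1 ]
  [ 0  -3     0    -9 ]
R4 ← R4 + 3·R2
  [ 1  0     0    -3 ]
  [ 0  1  -1/5  16/5 ]
  [ 0  0     1    -1 ]
  [ 0  0  -3/5   3/5 ]
R4 ← R4 + 3/5·R3
  [ 1  0     0    -3 ]
  [ 0  1  -1/5  16/5 ]
  [ 0  0     1    -1 ]
  [ 0  0     0     0 ]
R2 ← R2 + 1/5·R3
  [ 1  0  0  -3 ]
  [ 0  1  0   3 ]
  [ 0  0  1  -1 ]
  [ 0  0  0   0 ]
Pivot columns are the columns containing a leading 1.

1, 2, 3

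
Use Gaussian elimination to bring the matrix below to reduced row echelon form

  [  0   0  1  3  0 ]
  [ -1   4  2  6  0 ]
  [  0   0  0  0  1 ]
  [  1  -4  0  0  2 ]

[[1, -4, 0, 0, 0], [0, 0, 1, 3, 0], [0, 0, 0, 0, 1], [0, 0, 0, 0, 0]]

R1 <=> R2
R1 ← -1·R1
R4 ← R4 − R1
R4 ← R4 − 2·R2
R4 ← R4 − 2·R3
R1 ← R1 + 2·R2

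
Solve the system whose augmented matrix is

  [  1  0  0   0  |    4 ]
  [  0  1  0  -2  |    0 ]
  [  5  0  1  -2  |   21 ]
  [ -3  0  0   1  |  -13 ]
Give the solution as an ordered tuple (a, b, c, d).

(4, -2, -1, -1)

Subtract 5 times r1 from r3.
  [  1  0  0   0  |    4 ]
  [  0  1  0  -2  |    0 ]
  [  0  0  1  -2  |    1 ]
  [ -3  0  0   1  |  -13 ]
Add 3 times r1 to r4.
  [ 1  0  0   0  |   4 ]
  [ 0  1  0  -2  |   0 ]
  [ 0  0  1  -2  |   1 ]
  [ 0  0  0   1  |  -1 ]
Add 2 times r4 to r3.
  [ 1  0  0   0  |   4 ]
  [ 0  1  0  -2  |   0 ]
  [ 0  0  1   0  |  -1 ]
  [ 0  0  0   1  |  -1 ]
Add 2 times r4 to r2.
  [ 1  0  0  0  |   4 ]
  [ 0  1  0  0  |  -2 ]
  [ 0  0  1  0  |  -1 ]
  [ 0  0  0  1  |  -1 ]
Reading off the last column: a = 4, b = -2, c = -1, d = -1.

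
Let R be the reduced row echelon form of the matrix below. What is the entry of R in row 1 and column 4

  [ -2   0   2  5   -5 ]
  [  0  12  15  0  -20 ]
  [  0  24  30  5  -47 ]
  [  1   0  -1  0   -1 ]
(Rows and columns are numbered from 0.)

-5/3

R1 ← -1/2·R1
  [ 1   0  -1  -5/2  5/2 ]
  [ 0  12  15     0  -20 ]
  [ 0  24  30     5  -47 ]
  [ 1   0  -1     0   -1 ]
R4 ← R4 − R1
  [ 1   0  -1  -5/2   5/2 ]
  [ 0  12  15     0   -20 ]
  [ 0  24  30     5   -47 ]
  [ 0   0   0   5/2  -7/2 ]
R2 ← 1/12·R2
  [ 1   0   -1  -5/2   5/2 ]
  [ 0   1  5/4     0  -5/3 ]
  [ 0  24   30     5   -47 ]
  [ 0   0    0   5/2  -7/2 ]
R3 ← R3 − 24·R2
  [ 1  0   -1  -5/2   5/2 ]
  [ 0  1  5/4     0  -5/3 ]
  [ 0  0    0     5    -7 ]
  [ 0  0    0   5/2  -7/2 ]
R3 ← 1/5·R3
  [ 1  0   -1  -5/2   5/2 ]
  [ 0  1  5/4     0  -5/3 ]
  [ 0  0    0     1  -7/5 ]
  [ 0  0    0   5/2  -7/2 ]
R4 ← R4 − 5/2·R3
  [ 1  0   -1  -5/2   5/2 ]
  [ 0  1  5/4     0  -5/3 ]
  [ 0  0    0     1  -7/5 ]
  [ 0  0    0     0     0 ]
R1 ← R1 + 5/2·R3
  [ 1  0   -1  0    -1 ]
  [ 0  1  5/4  0  -5/3 ]
  [ 0  0    0  1  -7/5 ]
  [ 0  0    0  0     0 ]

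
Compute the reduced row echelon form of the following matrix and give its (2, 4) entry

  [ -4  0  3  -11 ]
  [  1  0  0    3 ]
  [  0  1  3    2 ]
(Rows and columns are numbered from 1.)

1

r1 := -1/4·r1
  [ 1  0  -3/4  11/4 ]
  [ 1  0     0     3 ]
  [ 0  1     3     2 ]
r2 := r2 − r1
  [ 1  0  -3/4  11/4 ]
  [ 0  0   3/4   1/4 ]
  [ 0  1     3     2 ]
r2 ↔ r3
  [ 1  0  -3/4  11/4 ]
  [ 0  1     3     2 ]
  [ 0  0   3/4   1/4 ]
r3 := 4/3·r3
  [ 1  0  -3/4  11/4 ]
  [ 0  1     3     2 ]
  [ 0  0     1   1/3 ]
r2 := r2 − 3·r3
  [ 1  0  -3/4  11/4 ]
  [ 0  1     0     1 ]
  [ 0  0     1   1/3 ]
r1 := r1 + 3/4·r3
  [ 1  0  0    3 ]
  [ 0  1  0    1 ]
  [ 0  0  1  1/3 ]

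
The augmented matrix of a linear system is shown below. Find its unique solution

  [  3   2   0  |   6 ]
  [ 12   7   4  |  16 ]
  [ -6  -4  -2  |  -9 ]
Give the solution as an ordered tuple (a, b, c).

(2/3, 2, -3/2)

R1 -> 1/3·R1
  [  1  2/3   0  |   2 ]
  [ 12    7   4  |  16 ]
  [ -6   -4  -2  |  -9 ]
R2 -> R2 − 12·R1
  [  1  2/3   0  |   2 ]
  [  0   -1   4  |  -8 ]
  [ -6   -4  -2  |  -9 ]
R3 -> R3 + 6·R1
  [ 1  2/3   0  |   2 ]
  [ 0   -1   4  |  -8 ]
  [ 0    0  -2  |   3 ]
R2 -> -1·R2
  [ 1  2/3   0  |  2 ]
  [ 0    1  -4  |  8 ]
  [ 0    0  -2  |  3 ]
R3 -> -1/2·R3
  [ 1  2/3   0  |     2 ]
  [ 0    1  -4  |     8 ]
  [ 0    0   1  |  -3/2 ]
R2 -> R2 + 4·R3
  [ 1  2/3  0  |     2 ]
  [ 0    1  0  |     2 ]
  [ 0    0  1  |  -3/2 ]
R1 -> R1 − 2/3·R2
  [ 1  0  0  |   2/3 ]
  [ 0  1  0  |     2 ]
  [ 0  0  1  |  -3/2 ]
Reading off the last column: a = 2/3, b = 2, c = -3/2.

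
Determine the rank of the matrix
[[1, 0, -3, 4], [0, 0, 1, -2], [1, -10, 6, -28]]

Subtract r1 from r3.
  [ 1    0  -3    4 ]
  [ 0    0   1   -2 ]
  [ 0  -10   9  -32 ]
Swap r2 and r3.
  [ 1    0  -3    4 ]
  [ 0  -10   9  -32 ]
  [ 0    0   1   -2 ]
Multiply r2 by -1/10.
  [ 1  0     -3     4 ]
  [ 0  1  -9/10  16/5 ]
  [ 0  0      1    -2 ]
Add 9/10 times r3 to r2.
  [ 1  0  -3    4 ]
  [ 0  1   0  7/5 ]
  [ 0  0   1   -2 ]
Add 3 times r3 to r1.
  [ 1  0  0   -2 ]
  [ 0  1  0  7/5 ]
  [ 0  0  1   -2 ]
The reduced form has 3 nonzero rows.

rank = 3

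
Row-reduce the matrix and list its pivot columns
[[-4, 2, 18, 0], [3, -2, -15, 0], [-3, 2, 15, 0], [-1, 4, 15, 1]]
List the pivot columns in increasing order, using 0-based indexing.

0, 1, 3

Multiply R1 by -1/4.
  [  1  -1/2  -9/2  0 ]
  [  3    -2   -15  0 ]
  [ -3     2    15  0 ]
  [ -1     4    15  1 ]
Subtract 3 times R1 from R2.
  [  1  -1/2  -9/2  0 ]
  [  0  -1/2  -3/2  0 ]
  [ -3     2    15  0 ]
  [ -1     4    15  1 ]
Add 3 times R1 to R3.
  [  1  -1/2  -9/2  0 ]
  [  0  -1/2  -3/2  0 ]
  [  0   1/2   3/2  0 ]
  [ -1     4    15  1 ]
Add R1 to R4.
  [ 1  -1/2  -9/2  0 ]
  [ 0  -1/2  -3/2  0 ]
  [ 0   1/2   3/2  0 ]
  [ 0   7/2  21/2  1 ]
Multiply R2 by -2.
  [ 1  -1/2  -9/2  0 ]
  [ 0     1     3  0 ]
  [ 0   1/2   3/2  0 ]
  [ 0   7/2  21/2  1 ]
Subtract 1/2 times R2 from R3.
  [ 1  -1/2  -9/2  0 ]
  [ 0     1     3  0 ]
  [ 0     0     0  0 ]
  [ 0   7/2  21/2  1 ]
Subtract 7/2 times R2 from R4.
  [ 1  -1/2  -9/2  0 ]
  [ 0     1     3  0 ]
  [ 0     0     0  0 ]
  [ 0     0     0  1 ]
Swap R3 and R4.
  [ 1  -1/2  -9/2  0 ]
  [ 0     1     3  0 ]
  [ 0     0     0  1 ]
  [ 0     0     0  0 ]
Add 1/2 times R2 to R1.
  [ 1  0  -3  0 ]
  [ 0  1   3  0 ]
  [ 0  0   0  1 ]
  [ 0  0   0  0 ]
Pivot columns are the columns containing a leading 1.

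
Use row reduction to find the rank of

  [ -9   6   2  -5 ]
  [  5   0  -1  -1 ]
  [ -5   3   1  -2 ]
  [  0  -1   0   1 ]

Multiply ρ1 by -1/9.
  [  1  -2/3  -2/9  5/9 ]
  [  5     0    -1   -1 ]
  [ -5     3     1   -2 ]
  [  0    -1     0    1 ]
Subtract 5 times ρ1 from ρ2.
  [  1  -2/3  -2/9    5/9 ]
  [  0  10/3   1/9  -34/9 ]
  [ -5     3     1     -2 ]
  [  0    -1     0      1 ]
Add 5 times ρ1 to ρ3.
  [ 1  -2/3  -2/9    5/9 ]
  [ 0  10/3   1/9  -34/9 ]
  [ 0  -1/3  -1/9    7/9 ]
  [ 0    -1     0      1 ]
Multiply ρ2 by 3/10.
  [ 1  -2/3  -2/9     5/9 ]
  [ 0     1  1/30  -17/15 ]
  [ 0  -1/3  -1/9     7/9 ]
  [ 0    -1     0       1 ]
Add 1/3 times ρ2 to ρ3.
  [ 1  -2/3   -2/9     5/9 ]
  [ 0     1   1/30  -17/15 ]
  [ 0     0  -1/10     2/5 ]
  [ 0    -1      0       1 ]
Add ρ2 to ρ4.
  [ 1  -2/3   -2/9     5/9 ]
  [ 0     1   1/30  -17/15 ]
  [ 0     0  -1/10     2/5 ]
  [ 0     0   1/30   -2/15 ]
Multiply ρ3 by -10.
  [ 1  -2/3  -2/9     5/9 ]
  [ 0     1  1/30  -17/15 ]
  [ 0     0     1      -4 ]
  [ 0     0  1/30   -2/15 ]
Subtract 1/30 times ρ3 from ρ4.
  [ 1  -2/3  -2/9     5/9 ]
  [ 0     1  1/30  -17/15 ]
  [ 0     0     1      -4 ]
  [ 0     0     0       0 ]
Subtract 1/30 times ρ3 from ρ2.
  [ 1  -2/3  -2/9  5/9 ]
  [ 0     1     0   -1 ]
  [ 0     0     1   -4 ]
  [ 0     0     0    0 ]
Add 2/9 times ρ3 to ρ1.
  [ 1  -2/3  0  -1/3 ]
  [ 0     1  0    -1 ]
  [ 0     0  1    -4 ]
  [ 0     0  0     0 ]
Add 2/3 times ρ2 to ρ1.
  [ 1  0  0  -1 ]
  [ 0  1  0  -1 ]
  [ 0  0  1  -4 ]
  [ 0  0  0   0 ]
The reduced form has 3 nonzero rows.

rank = 3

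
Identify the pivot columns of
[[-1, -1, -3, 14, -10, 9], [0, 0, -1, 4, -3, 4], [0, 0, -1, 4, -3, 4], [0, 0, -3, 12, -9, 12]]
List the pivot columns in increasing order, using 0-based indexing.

0, 2

ρ1 -> -1·ρ1
  [ 1  1   3  -14  10  -9 ]
  [ 0  0  -1    4  -3   4 ]
  [ 0  0  -1    4  -3   4 ]
  [ 0  0  -3   12  -9  12 ]
ρ2 -> -1·ρ2
  [ 1  1   3  -14  10  -9 ]
  [ 0  0   1   -4   3  -4 ]
  [ 0  0  -1    4  -3   4 ]
  [ 0  0  -3   12  -9  12 ]
ρ3 -> ρ3 + ρ2
  [ 1  1   3  -14  10  -9 ]
  [ 0  0   1   -4   3  -4 ]
  [ 0  0   0    0   0   0 ]
  [ 0  0  -3   12  -9  12 ]
ρ4 -> ρ4 + 3·ρ2
  [ 1  1  3  -14  10  -9 ]
  [ 0  0  1   -4   3  -4 ]
  [ 0  0  0    0   0   0 ]
  [ 0  0  0    0   0   0 ]
ρ1 -> ρ1 − 3·ρ2
  [ 1  1  0  -2  1   3 ]
  [ 0  0  1  -4  3  -4 ]
  [ 0  0  0   0  0   0 ]
  [ 0  0  0   0  0   0 ]
Pivot columns are the columns containing a leading 1.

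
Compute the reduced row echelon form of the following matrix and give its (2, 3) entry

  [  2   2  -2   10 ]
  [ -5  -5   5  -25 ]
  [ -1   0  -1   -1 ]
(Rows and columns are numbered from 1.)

Multiply R1 by 1/2.
  [  1   1  -1    5 ]
  [ -5  -5   5  -25 ]
  [ -1   0  -1   -1 ]
Add 5 times R1 to R2.
  [  1  1  -1   5 ]
  [  0  0   0   0 ]
  [ -1  0  -1  -1 ]
Add R1 to R3.
  [ 1  1  -1  5 ]
  [ 0  0   0  0 ]
  [ 0  1  -2  4 ]
Swap R2 and R3.
  [ 1  1  -1  5 ]
  [ 0  1  -2  4 ]
  [ 0  0   0  0 ]
Subtract R2 from R1.
  [ 1  0   1  1 ]
  [ 0  1  -2  4 ]
  [ 0  0   0  0 ]

-2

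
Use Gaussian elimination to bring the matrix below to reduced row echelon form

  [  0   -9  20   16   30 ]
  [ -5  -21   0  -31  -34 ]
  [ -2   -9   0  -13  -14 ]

[[1, 0, 0, 2, 4], [0, 1, 0, 1, 2/3], [0, 0, 1, 5/4, 9/5]]

Swap R1 and R2.
  [ -5  -21   0  -31  -34 ]
  [  0   -9  20   16   30 ]
  [ -2   -9   0  -13  -14 ]
Multiply R1 by -1/5.
  [  1  21/5   0  31/5  34/5 ]
  [  0    -9  20    16    30 ]
  [ -2    -9   0   -13   -14 ]
Add 2 times R1 to R3.
  [ 1  21/5   0  31/5  34/5 ]
  [ 0    -9  20    16    30 ]
  [ 0  -3/5   0  -3/5  -2/5 ]
Multiply R2 by -1/9.
  [ 1  21/5      0   31/5   34/5 ]
  [ 0     1  -20/9  -16/9  -10/3 ]
  [ 0  -3/5      0   -3/5   -2/5 ]
Add 3/5 times R2 to R3.
  [ 1  21/5      0   31/5   34/5 ]
  [ 0     1  -20/9  -16/9  -10/3 ]
  [ 0     0   -4/3   -5/3  -12/5 ]
Multiply R3 by -3/4.
  [ 1  21/5      0   31/5   34/5 ]
  [ 0     1  -20/9  -16/9  -10/3 ]
  [ 0     0      1    5/4    9/5 ]
Add 20/9 times R3 to R2.
  [ 1  21/5  0  31/5  34/5 ]
  [ 0     1  0     1   2/3 ]
  [ 0     0  1   5/4   9/5 ]
Subtract 21/5 times R2 from R1.
  [ 1  0  0    2    4 ]
  [ 0  1  0    1  2/3 ]
  [ 0  0  1  5/4  9/5 ]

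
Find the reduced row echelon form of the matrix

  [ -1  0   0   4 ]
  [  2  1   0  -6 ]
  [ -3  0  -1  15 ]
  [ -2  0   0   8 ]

[[1, 0, 0, -4], [0, 1, 0, 2], [0, 0, 1, -3], [0, 0, 0, 0]]

r1 := -1·r1
  [  1  0   0  -4 ]
  [  2  1   0  -6 ]
  [ -3  0  -1  15 ]
  [ -2  0   0   8 ]
r2 := r2 − 2·r1
  [  1  0   0  -4 ]
  [  0  1   0   2 ]
  [ -3  0  -1  15 ]
  [ -2  0   0   8 ]
r3 := r3 + 3·r1
  [  1  0   0  -4 ]
  [  0  1   0   2 ]
  [  0  0  -1   3 ]
  [ -2  0   0   8 ]
r4 := r4 + 2·r1
  [ 1  0   0  -4 ]
  [ 0  1   0   2 ]
  [ 0  0  -1   3 ]
  [ 0  0   0   0 ]
r3 := -1·r3
  [ 1  0  0  -4 ]
  [ 0  1  0   2 ]
  [ 0  0  1  -3 ]
  [ 0  0  0   0 ]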